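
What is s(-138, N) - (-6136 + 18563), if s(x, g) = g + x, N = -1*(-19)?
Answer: -12546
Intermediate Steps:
N = 19
s(-138, N) - (-6136 + 18563) = (19 - 138) - (-6136 + 18563) = -119 - 1*12427 = -119 - 12427 = -12546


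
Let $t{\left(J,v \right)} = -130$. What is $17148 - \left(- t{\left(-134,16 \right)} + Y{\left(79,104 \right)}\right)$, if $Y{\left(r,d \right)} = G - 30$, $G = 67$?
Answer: $16981$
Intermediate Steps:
$Y{\left(r,d \right)} = 37$ ($Y{\left(r,d \right)} = 67 - 30 = 37$)
$17148 - \left(- t{\left(-134,16 \right)} + Y{\left(79,104 \right)}\right) = 17148 - 167 = 16981$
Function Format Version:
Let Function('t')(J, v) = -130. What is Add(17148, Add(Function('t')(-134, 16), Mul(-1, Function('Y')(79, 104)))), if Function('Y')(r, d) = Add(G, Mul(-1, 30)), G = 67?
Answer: 16981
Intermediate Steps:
Function('Y')(r, d) = 37 (Function('Y')(r, d) = Add(67, Mul(-1, 30)) = Add(67, -30) = 37)
Add(17148, Add(Function('t')(-134, 16), Mul(-1, Function('Y')(79, 104)))) = Add(17148, Add(-130, Mul(-1, 37))) = Add(17148, Add(-130, -37)) = Add(17148, -167) = 16981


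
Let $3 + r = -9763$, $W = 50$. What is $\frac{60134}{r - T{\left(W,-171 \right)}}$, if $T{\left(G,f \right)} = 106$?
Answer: $- \frac{30067}{4936} \approx -6.0914$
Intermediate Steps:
$r = -9766$ ($r = -3 - 9763 = -9766$)
$\frac{60134}{r - T{\left(W,-171 \right)}} = \frac{60134}{-9766 - 106} = \frac{60134}{-9872} = 60134 \left(- \frac{1}{9872}\right) = - \frac{30067}{4936}$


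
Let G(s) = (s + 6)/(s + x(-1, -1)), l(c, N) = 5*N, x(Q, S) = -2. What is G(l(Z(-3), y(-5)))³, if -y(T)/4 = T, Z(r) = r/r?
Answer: 148877/117649 ≈ 1.2654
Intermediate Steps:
Z(r) = 1
y(T) = -4*T
G(s) = (6 + s)/(-2 + s) (G(s) = (s + 6)/(s - 2) = (6 + s)/(-2 + s))
G(l(Z(-3), y(-5)))³ = ((6 + 5*(-4*(-5)))/(-2 + 5*(-4*(-5))))³ = ((6 + 5*20)/(-2 + 5*20))³ = ((6 + 100)/(-2 + 100))³ = (106/98)³ = ((1/98)*106)³ = (53/49)³ = 148877/117649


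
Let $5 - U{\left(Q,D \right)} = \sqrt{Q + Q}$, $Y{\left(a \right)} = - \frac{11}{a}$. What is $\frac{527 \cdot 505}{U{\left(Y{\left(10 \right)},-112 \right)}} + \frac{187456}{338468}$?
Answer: $\frac{33117353287}{676936} + \frac{15655 i \sqrt{55}}{8} \approx 48922.0 + 14513.0 i$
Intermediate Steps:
$U{\left(Q,D \right)} = 5 - \sqrt{2} \sqrt{Q}$ ($U{\left(Q,D \right)} = 5 - \sqrt{Q + Q} = 5 - \sqrt{2 Q} = 5 - \sqrt{2} \sqrt{Q}$)
$\frac{527 \cdot 505}{U{\left(Y{\left(10 \right)},-112 \right)}} + \frac{187456}{338468} = \frac{527 \cdot 505}{5 - \sqrt{2} \sqrt{- \frac{11}{10}}} + \frac{187456}{338468} = \frac{266135}{5 - \sqrt{2} \sqrt{\left(-11\right) \frac{1}{10}}} + 187456 \cdot \frac{1}{338468} = \frac{266135}{5 - \sqrt{2} \sqrt{- \frac{11}{10}}} + \frac{46864}{84617} = \frac{266135}{5 - \sqrt{2} \frac{i \sqrt{110}}{10}} + \frac{46864}{84617} = \frac{266135}{5 - \frac{i \sqrt{55}}{5}} + \frac{46864}{84617} = \frac{46864}{84617} + \frac{266135}{5 - \frac{i \sqrt{55}}{5}}$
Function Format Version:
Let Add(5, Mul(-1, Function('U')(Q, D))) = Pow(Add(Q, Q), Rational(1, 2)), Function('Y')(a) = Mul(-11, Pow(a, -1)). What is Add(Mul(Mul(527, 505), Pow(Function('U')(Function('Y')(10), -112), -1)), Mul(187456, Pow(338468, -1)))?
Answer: Add(Rational(33117353287, 676936), Mul(Rational(15655, 8), I, Pow(55, Rational(1, 2)))) ≈ Add(48922., Mul(14513., I))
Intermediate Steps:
Function('U')(Q, D) = Add(5, Mul(-1, Pow(2, Rational(1, 2)), Pow(Q, Rational(1, 2)))) (Function('U')(Q, D) = Add(5, Mul(-1, Pow(Add(Q, Q), Rational(1, 2)))) = Add(5, Mul(-1, Pow(Mul(2, Q), Rational(1, 2)))) = Add(5, Mul(-1, Mul(Pow(2, Rational(1, 2)), Pow(Q, Rational(1, 2))))) = Add(5, Mul(-1, Pow(2, Rational(1, 2)), Pow(Q, Rational(1, 2)))))
Add(Mul(Mul(527, 505), Pow(Function('U')(Function('Y')(10), -112), -1)), Mul(187456, Pow(338468, -1))) = Add(Mul(Mul(527, 505), Pow(Add(5, Mul(-1, Pow(2, Rational(1, 2)), Pow(Mul(-11, Pow(10, -1)), Rational(1, 2)))), -1)), Mul(187456, Pow(338468, -1))) = Add(Mul(266135, Pow(Add(5, Mul(-1, Pow(2, Rational(1, 2)), Pow(Mul(-11, Rational(1, 10)), Rational(1, 2)))), -1)), Mul(187456, Rational(1, 338468))) = Add(Mul(266135, Pow(Add(5, Mul(-1, Pow(2, Rational(1, 2)), Pow(Rational(-11, 10), Rational(1, 2)))), -1)), Rational(46864, 84617)) = Add(Mul(266135, Pow(Add(5, Mul(-1, Pow(2, Rational(1, 2)), Mul(Rational(1, 10), I, Pow(110, Rational(1, 2))))), -1)), Rational(46864, 84617)) = Add(Mul(266135, Pow(Add(5, Mul(Rational(-1, 5), I, Pow(55, Rational(1, 2)))), -1)), Rational(46864, 84617)) = Add(Rational(46864, 84617), Mul(266135, Pow(Add(5, Mul(Rational(-1, 5), I, Pow(55, Rational(1, 2)))), -1)))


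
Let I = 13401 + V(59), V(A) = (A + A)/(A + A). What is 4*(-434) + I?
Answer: 11666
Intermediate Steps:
V(A) = 1 (V(A) = (2*A)/((2*A)) = (2*A)*(1/(2*A)) = 1)
I = 13402 (I = 13401 + 1 = 13402)
4*(-434) + I = 4*(-434) + 13402 = -1736 + 13402 = 11666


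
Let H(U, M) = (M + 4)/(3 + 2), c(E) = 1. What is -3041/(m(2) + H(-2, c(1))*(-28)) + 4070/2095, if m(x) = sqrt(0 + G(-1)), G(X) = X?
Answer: 36316002/328915 + 3041*I/785 ≈ 110.41 + 3.8739*I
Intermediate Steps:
H(U, M) = 4/5 + M/5 (H(U, M) = (4 + M)/5 = (4 + M)*(1/5) = 4/5 + M/5)
m(x) = I (m(x) = sqrt(0 - 1) = sqrt(-1) = I)
-3041/(m(2) + H(-2, c(1))*(-28)) + 4070/2095 = -3041/(I + (4/5 + (1/5)*1)*(-28)) + 4070/2095 = -3041/(I + (4/5 + 1/5)*(-28)) + 4070*(1/2095) = -3041/(I + 1*(-28)) + 814/419 = -3041/(I - 28) + 814/419 = -3041*(-28 - I)/785 + 814/419 = 814/419 - 3041*(-28 - I)/785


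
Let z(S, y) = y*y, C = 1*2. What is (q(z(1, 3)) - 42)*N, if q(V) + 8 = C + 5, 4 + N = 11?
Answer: -301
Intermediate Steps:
N = 7 (N = -4 + 11 = 7)
C = 2
z(S, y) = y²
q(V) = -1 (q(V) = -8 + (2 + 5) = -8 + 7 = -1)
(q(z(1, 3)) - 42)*N = (-1 - 42)*7 = -43*7 = -301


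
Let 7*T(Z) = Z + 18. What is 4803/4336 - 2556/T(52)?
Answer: -5517393/21680 ≈ -254.49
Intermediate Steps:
T(Z) = 18/7 + Z/7 (T(Z) = (Z + 18)/7 = (18 + Z)/7 = 18/7 + Z/7)
4803/4336 - 2556/T(52) = 4803/4336 - 2556/(18/7 + (⅐)*52) = 4803*(1/4336) - 2556/(18/7 + 52/7) = 4803/4336 - 2556/10 = 4803/4336 - 2556*⅒ = 4803/4336 - 1278/5 = -5517393/21680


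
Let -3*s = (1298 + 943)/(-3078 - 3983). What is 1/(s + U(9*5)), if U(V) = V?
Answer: 7061/318492 ≈ 0.022170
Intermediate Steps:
s = 747/7061 (s = -(1298 + 943)/(3*(-3078 - 3983)) = -747/(-7061) = -747*(-1)/7061 = -1/3*(-2241/7061) = 747/7061 ≈ 0.10579)
1/(s + U(9*5)) = 1/(747/7061 + 9*5) = 1/(747/7061 + 45) = 1/(318492/7061) = 7061/318492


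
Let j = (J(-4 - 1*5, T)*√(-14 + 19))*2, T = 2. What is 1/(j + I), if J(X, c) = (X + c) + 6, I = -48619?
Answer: -48619/2363807141 + 2*√5/2363807141 ≈ -2.0566e-5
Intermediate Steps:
J(X, c) = 6 + X + c
j = -2*√5 (j = ((6 + (-4 - 1*5) + 2)*√(-14 + 19))*2 = ((6 + (-4 - 5) + 2)*√5)*2 = ((6 - 9 + 2)*√5)*2 = -√5*2 = -2*√5 ≈ -4.4721)
1/(j + I) = 1/(-2*√5 - 48619) = 1/(-48619 - 2*√5)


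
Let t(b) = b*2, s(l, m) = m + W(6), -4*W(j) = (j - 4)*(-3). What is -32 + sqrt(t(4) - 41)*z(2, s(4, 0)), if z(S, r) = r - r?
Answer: -32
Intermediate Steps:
W(j) = -3 + 3*j/4 (W(j) = -(j - 4)*(-3)/4 = -(-4 + j)*(-3)/4 = -(12 - 3*j)/4 = -3 + 3*j/4)
s(l, m) = 3/2 + m (s(l, m) = m + (-3 + (3/4)*6) = m + (-3 + 9/2) = m + 3/2 = 3/2 + m)
z(S, r) = 0
t(b) = 2*b
-32 + sqrt(t(4) - 41)*z(2, s(4, 0)) = -32 + sqrt(2*4 - 41)*0 = -32 + sqrt(8 - 41)*0 = -32 + sqrt(-33)*0 = -32 + (I*sqrt(33))*0 = -32 + 0 = -32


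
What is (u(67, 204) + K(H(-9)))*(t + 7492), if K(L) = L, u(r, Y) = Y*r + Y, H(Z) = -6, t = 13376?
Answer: 289355688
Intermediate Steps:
u(r, Y) = Y + Y*r
(u(67, 204) + K(H(-9)))*(t + 7492) = (204*(1 + 67) - 6)*(13376 + 7492) = (204*68 - 6)*20868 = (13872 - 6)*20868 = 13866*20868 = 289355688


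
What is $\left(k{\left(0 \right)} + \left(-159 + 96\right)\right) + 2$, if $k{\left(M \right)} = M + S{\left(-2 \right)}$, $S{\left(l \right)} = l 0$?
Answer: $-61$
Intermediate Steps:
$S{\left(l \right)} = 0$
$k{\left(M \right)} = M$ ($k{\left(M \right)} = M + 0 = M$)
$\left(k{\left(0 \right)} + \left(-159 + 96\right)\right) + 2 = \left(0 + \left(-159 + 96\right)\right) + 2 = \left(0 - 63\right) + 2 = -63 + 2 = -61$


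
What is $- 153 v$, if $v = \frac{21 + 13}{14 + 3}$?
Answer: $-306$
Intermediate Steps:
$v = 2$ ($v = \frac{34}{17} = 34 \cdot \frac{1}{17} = 2$)
$- 153 v = \left(-153\right) 2 = -306$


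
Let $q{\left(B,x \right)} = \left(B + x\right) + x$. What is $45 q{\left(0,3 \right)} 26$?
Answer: $7020$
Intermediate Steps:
$q{\left(B,x \right)} = B + 2 x$
$45 q{\left(0,3 \right)} 26 = 45 \left(0 + 2 \cdot 3\right) 26 = 45 \left(0 + 6\right) 26 = 45 \cdot 6 \cdot 26 = 270 \cdot 26 = 7020$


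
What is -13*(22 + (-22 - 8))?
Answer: 104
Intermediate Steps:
-13*(22 + (-22 - 8)) = -13*(22 - 30) = -13*(-8) = 104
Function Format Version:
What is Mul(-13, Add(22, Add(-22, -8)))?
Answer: 104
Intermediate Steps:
Mul(-13, Add(22, Add(-22, -8))) = Mul(-13, Add(22, -30)) = Mul(-13, -8) = 104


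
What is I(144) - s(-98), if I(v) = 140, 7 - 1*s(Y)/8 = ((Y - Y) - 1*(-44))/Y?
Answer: 3940/49 ≈ 80.408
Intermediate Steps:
s(Y) = 56 - 352/Y (s(Y) = 56 - 8*((Y - Y) - 1*(-44))/Y = 56 - 8*(0 + 44)/Y = 56 - 352/Y)
I(144) - s(-98) = 140 - (56 - 352/(-98)) = 140 - (56 - 352*(-1/98)) = 140 - (56 + 176/49) = 140 - 1*2920/49 = 140 - 2920/49 = 3940/49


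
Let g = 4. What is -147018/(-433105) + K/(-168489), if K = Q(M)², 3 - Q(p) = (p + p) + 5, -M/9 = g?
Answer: 233491766/752303385 ≈ 0.31037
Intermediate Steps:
M = -36 (M = -9*4 = -36)
Q(p) = -2 - 2*p (Q(p) = 3 - ((p + p) + 5) = 3 - (2*p + 5) = 3 - (5 + 2*p) = 3 + (-5 - 2*p) = -2 - 2*p)
K = 4900 (K = (-2 - 2*(-36))² = (-2 + 72)² = 70² = 4900)
-147018/(-433105) + K/(-168489) = -147018/(-433105) + 4900/(-168489) = -147018*(-1/433105) + 4900*(-1/168489) = 147018/433105 - 4900/168489 = 233491766/752303385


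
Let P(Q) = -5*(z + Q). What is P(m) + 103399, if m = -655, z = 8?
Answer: 106634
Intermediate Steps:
P(Q) = -40 - 5*Q (P(Q) = -5*(8 + Q) = -40 - 5*Q)
P(m) + 103399 = (-40 - 5*(-655)) + 103399 = (-40 + 3275) + 103399 = 3235 + 103399 = 106634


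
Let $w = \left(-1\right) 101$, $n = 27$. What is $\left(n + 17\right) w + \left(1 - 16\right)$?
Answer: $-4459$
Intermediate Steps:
$w = -101$
$\left(n + 17\right) w + \left(1 - 16\right) = \left(27 + 17\right) \left(-101\right) + \left(1 - 16\right) = 44 \left(-101\right) + \left(1 - 16\right) = -4444 - 15 = -4459$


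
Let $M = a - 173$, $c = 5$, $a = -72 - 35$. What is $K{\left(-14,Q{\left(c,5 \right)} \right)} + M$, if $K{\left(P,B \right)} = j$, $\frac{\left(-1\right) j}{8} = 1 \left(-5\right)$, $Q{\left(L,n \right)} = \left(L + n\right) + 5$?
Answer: $-240$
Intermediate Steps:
$a = -107$ ($a = -72 - 35 = -107$)
$M = -280$ ($M = -107 - 173 = -280$)
$Q{\left(L,n \right)} = 5 + L + n$
$j = 40$ ($j = - 8 \cdot 1 \left(-5\right) = \left(-8\right) \left(-5\right) = 40$)
$K{\left(P,B \right)} = 40$
$K{\left(-14,Q{\left(c,5 \right)} \right)} + M = 40 - 280 = -240$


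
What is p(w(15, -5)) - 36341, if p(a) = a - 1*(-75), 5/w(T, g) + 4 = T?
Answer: -398921/11 ≈ -36266.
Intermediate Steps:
w(T, g) = 5/(-4 + T)
p(a) = 75 + a (p(a) = a + 75 = 75 + a)
p(w(15, -5)) - 36341 = (75 + 5/(-4 + 15)) - 36341 = (75 + 5/11) - 36341 = 830/11 - 36341 = -398921/11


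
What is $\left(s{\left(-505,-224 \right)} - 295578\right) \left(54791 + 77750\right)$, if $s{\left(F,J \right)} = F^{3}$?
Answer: $-17108816808823$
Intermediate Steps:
$\left(s{\left(-505,-224 \right)} - 295578\right) \left(54791 + 77750\right) = \left(\left(-505\right)^{3} - 295578\right) \left(54791 + 77750\right) = \left(-128787625 - 295578\right) 132541 = \left(-129083203\right) 132541 = -17108816808823$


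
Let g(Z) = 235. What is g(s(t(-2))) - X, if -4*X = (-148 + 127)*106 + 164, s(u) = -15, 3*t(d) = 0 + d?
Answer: -561/2 ≈ -280.50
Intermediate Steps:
t(d) = d/3 (t(d) = (0 + d)/3 = d/3)
X = 1031/2 (X = -((-148 + 127)*106 + 164)/4 = -(-21*106 + 164)/4 = -(-2226 + 164)/4 = -1/4*(-2062) = 1031/2 ≈ 515.50)
g(s(t(-2))) - X = 235 - 1*1031/2 = 235 - 1031/2 = -561/2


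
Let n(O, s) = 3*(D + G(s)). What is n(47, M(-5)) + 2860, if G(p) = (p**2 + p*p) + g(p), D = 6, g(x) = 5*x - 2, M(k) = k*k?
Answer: 6997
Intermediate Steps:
M(k) = k**2
g(x) = -2 + 5*x
G(p) = -2 + 2*p**2 + 5*p (G(p) = (p**2 + p*p) + (-2 + 5*p) = (p**2 + p**2) + (-2 + 5*p) = 2*p**2 + (-2 + 5*p) = -2 + 2*p**2 + 5*p)
n(O, s) = 12 + 6*s**2 + 15*s (n(O, s) = 3*(6 + (-2 + 2*s**2 + 5*s)) = 3*(4 + 2*s**2 + 5*s) = 12 + 6*s**2 + 15*s)
n(47, M(-5)) + 2860 = (12 + 6*((-5)**2)**2 + 15*(-5)**2) + 2860 = (12 + 6*25**2 + 15*25) + 2860 = (12 + 6*625 + 375) + 2860 = (12 + 3750 + 375) + 2860 = 4137 + 2860 = 6997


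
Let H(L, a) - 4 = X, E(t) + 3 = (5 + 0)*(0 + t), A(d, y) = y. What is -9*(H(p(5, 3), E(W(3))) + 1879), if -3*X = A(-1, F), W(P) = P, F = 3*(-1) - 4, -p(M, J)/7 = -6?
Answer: -16968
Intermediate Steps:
p(M, J) = 42 (p(M, J) = -7*(-6) = 42)
F = -7 (F = -3 - 4 = -7)
X = 7/3 (X = -⅓*(-7) = 7/3 ≈ 2.3333)
E(t) = -3 + 5*t (E(t) = -3 + (5 + 0)*(0 + t) = -3 + 5*t)
H(L, a) = 19/3 (H(L, a) = 4 + 7/3 = 19/3)
-9*(H(p(5, 3), E(W(3))) + 1879) = -9*(19/3 + 1879) = -9*5656/3 = -16968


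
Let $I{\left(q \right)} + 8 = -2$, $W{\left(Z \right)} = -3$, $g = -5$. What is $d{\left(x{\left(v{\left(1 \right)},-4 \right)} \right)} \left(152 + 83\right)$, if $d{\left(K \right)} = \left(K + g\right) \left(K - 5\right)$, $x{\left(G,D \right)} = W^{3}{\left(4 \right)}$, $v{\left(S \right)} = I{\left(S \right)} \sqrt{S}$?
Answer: $240640$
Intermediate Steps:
$I{\left(q \right)} = -10$ ($I{\left(q \right)} = -8 - 2 = -10$)
$v{\left(S \right)} = - 10 \sqrt{S}$
$x{\left(G,D \right)} = -27$ ($x{\left(G,D \right)} = \left(-3\right)^{3} = -27$)
$d{\left(K \right)} = \left(-5 + K\right)^{2}$ ($d{\left(K \right)} = \left(K - 5\right) \left(K - 5\right) = \left(-5 + K\right) \left(-5 + K\right) = \left(-5 + K\right)^{2}$)
$d{\left(x{\left(v{\left(1 \right)},-4 \right)} \right)} \left(152 + 83\right) = \left(25 + \left(-27\right)^{2} - -270\right) \left(152 + 83\right) = \left(25 + 729 + 270\right) 235 = 1024 \cdot 235 = 240640$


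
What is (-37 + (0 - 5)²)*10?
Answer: -120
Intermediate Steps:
(-37 + (0 - 5)²)*10 = (-37 + (-5)²)*10 = (-37 + 25)*10 = -12*10 = -120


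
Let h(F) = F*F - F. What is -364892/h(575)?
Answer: -182446/165025 ≈ -1.1056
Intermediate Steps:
h(F) = F² - F
-364892/h(575) = -364892*1/(575*(-1 + 575)) = -364892/(575*574) = -364892/330050 = -364892*1/330050 = -182446/165025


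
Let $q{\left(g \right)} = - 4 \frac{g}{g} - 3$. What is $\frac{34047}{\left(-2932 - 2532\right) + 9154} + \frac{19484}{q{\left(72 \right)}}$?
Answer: $- \frac{7961959}{2870} \approx -2774.2$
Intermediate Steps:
$q{\left(g \right)} = -7$ ($q{\left(g \right)} = \left(-4\right) 1 - 3 = -4 - 3 = -7$)
$\frac{34047}{\left(-2932 - 2532\right) + 9154} + \frac{19484}{q{\left(72 \right)}} = \frac{34047}{\left(-2932 - 2532\right) + 9154} + \frac{19484}{-7} = \frac{34047}{-5464 + 9154} + 19484 \left(- \frac{1}{7}\right) = \frac{34047}{3690} - \frac{19484}{7} = 34047 \cdot \frac{1}{3690} - \frac{19484}{7} = \frac{3783}{410} - \frac{19484}{7} = - \frac{7961959}{2870}$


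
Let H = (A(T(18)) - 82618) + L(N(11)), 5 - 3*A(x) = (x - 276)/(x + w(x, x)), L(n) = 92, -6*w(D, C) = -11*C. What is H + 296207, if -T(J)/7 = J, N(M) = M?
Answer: 76284578/357 ≈ 2.1368e+5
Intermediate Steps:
w(D, C) = 11*C/6 (w(D, C) = -(-11)*C/6 = 11*C/6)
T(J) = -7*J
A(x) = 5/3 - 2*(-276 + x)/(17*x) (A(x) = 5/3 - (x - 276)/(3*(x + 11*x/6)) = 5/3 - (-276 + x)/(3*(17*x/6)) = 5/3 - (-276 + x)*6/(17*x)/3 = 5/3 - 2*(-276 + x)/(17*x))
H = -29461321/357 (H = ((1656 + 79*(-7*18))/(51*((-7*18))) - 82618) + 92 = ((1/51)*(1656 + 79*(-126))/(-126) - 82618) + 92 = ((1/51)*(-1/126)*(1656 - 9954) - 82618) + 92 = ((1/51)*(-1/126)*(-8298) - 82618) + 92 = (461/357 - 82618) + 92 = -29494165/357 + 92 = -29461321/357 ≈ -82525.)
H + 296207 = -29461321/357 + 296207 = 76284578/357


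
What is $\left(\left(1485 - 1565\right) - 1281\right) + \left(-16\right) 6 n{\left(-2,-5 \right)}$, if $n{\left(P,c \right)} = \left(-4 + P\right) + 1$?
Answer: $-881$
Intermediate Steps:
$n{\left(P,c \right)} = -3 + P$
$\left(\left(1485 - 1565\right) - 1281\right) + \left(-16\right) 6 n{\left(-2,-5 \right)} = \left(\left(1485 - 1565\right) - 1281\right) + \left(-16\right) 6 \left(-3 - 2\right) = \left(-80 - 1281\right) - -480 = -1361 + 480 = -881$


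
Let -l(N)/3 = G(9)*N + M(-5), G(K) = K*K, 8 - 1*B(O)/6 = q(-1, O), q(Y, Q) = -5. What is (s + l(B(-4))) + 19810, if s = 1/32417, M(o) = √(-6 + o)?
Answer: 27748953/32417 - 3*I*√11 ≈ 856.0 - 9.9499*I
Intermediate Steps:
B(O) = 78 (B(O) = 48 - 6*(-5) = 48 + 30 = 78)
G(K) = K²
l(N) = -243*N - 3*I*√11 (l(N) = -3*(9²*N + √(-6 - 5)) = -3*(81*N + √(-11)) = -3*(81*N + I*√11) = -243*N - 3*I*√11)
s = 1/32417 ≈ 3.0848e-5
(s + l(B(-4))) + 19810 = (1/32417 + (-243*78 - 3*I*√11)) + 19810 = (1/32417 + (-18954 - 3*I*√11)) + 19810 = (-614431817/32417 - 3*I*√11) + 19810 = 27748953/32417 - 3*I*√11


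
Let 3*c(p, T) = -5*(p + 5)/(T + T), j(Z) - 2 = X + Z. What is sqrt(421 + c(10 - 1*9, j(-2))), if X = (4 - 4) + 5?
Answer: 2*sqrt(105) ≈ 20.494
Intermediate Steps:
X = 5 (X = 0 + 5 = 5)
j(Z) = 7 + Z (j(Z) = 2 + (5 + Z) = 7 + Z)
c(p, T) = -5*(5 + p)/(6*T) (c(p, T) = (-5*(p + 5)/(T + T))/3 = (-5*(5 + p)/(2*T))/3 = -5*(5 + p)/(6*T))
sqrt(421 + c(10 - 1*9, j(-2))) = sqrt(421 + 5*(-5 - (10 - 1*9))/(6*(7 - 2))) = sqrt(421 + (5/6)*(-5 - (10 - 9))/5) = sqrt(421 + (5/6)*(1/5)*(-5 - 1*1)) = sqrt(421 + (5/6)*(1/5)*(-5 - 1)) = sqrt(421 + (5/6)*(1/5)*(-6)) = sqrt(421 - 1) = sqrt(420) = 2*sqrt(105)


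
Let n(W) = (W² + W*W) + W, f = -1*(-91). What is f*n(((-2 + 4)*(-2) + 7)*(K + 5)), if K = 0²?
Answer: 42315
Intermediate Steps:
K = 0
f = 91
n(W) = W + 2*W² (n(W) = (W² + W²) + W = 2*W² + W = W + 2*W²)
f*n(((-2 + 4)*(-2) + 7)*(K + 5)) = 91*((((-2 + 4)*(-2) + 7)*(0 + 5))*(1 + 2*(((-2 + 4)*(-2) + 7)*(0 + 5)))) = 91*(((2*(-2) + 7)*5)*(1 + 2*((2*(-2) + 7)*5))) = 91*(((-4 + 7)*5)*(1 + 2*((-4 + 7)*5))) = 91*((3*5)*(1 + 2*(3*5))) = 91*(15*(1 + 2*15)) = 91*(15*(1 + 30)) = 91*(15*31) = 91*465 = 42315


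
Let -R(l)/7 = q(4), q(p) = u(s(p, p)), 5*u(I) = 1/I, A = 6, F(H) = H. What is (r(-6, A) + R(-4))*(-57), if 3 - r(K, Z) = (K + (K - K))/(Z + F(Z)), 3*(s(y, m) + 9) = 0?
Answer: -6251/30 ≈ -208.37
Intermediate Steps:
s(y, m) = -9 (s(y, m) = -9 + (1/3)*0 = -9 + 0 = -9)
u(I) = 1/(5*I) (u(I) = (1/I)/5 = 1/(5*I))
q(p) = -1/45 (q(p) = (1/5)/(-9) = (1/5)*(-1/9) = -1/45)
r(K, Z) = 3 - K/(2*Z) (r(K, Z) = 3 - (K + (K - K))/(Z + Z) = 3 - (K + 0)/(2*Z) = 3 - K*1/(2*Z) = 3 - K/(2*Z))
R(l) = 7/45 (R(l) = -7*(-1/45) = 7/45)
(r(-6, A) + R(-4))*(-57) = ((3 - 1/2*(-6)/6) + 7/45)*(-57) = ((3 - 1/2*(-6)*1/6) + 7/45)*(-57) = ((3 + 1/2) + 7/45)*(-57) = (7/2 + 7/45)*(-57) = (329/90)*(-57) = -6251/30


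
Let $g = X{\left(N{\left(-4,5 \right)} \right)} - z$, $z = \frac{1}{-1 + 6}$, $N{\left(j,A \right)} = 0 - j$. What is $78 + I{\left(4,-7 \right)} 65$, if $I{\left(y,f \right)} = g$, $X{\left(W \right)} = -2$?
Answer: $-65$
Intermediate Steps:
$N{\left(j,A \right)} = - j$
$z = \frac{1}{5} \approx 0.2$
$g = - \frac{11}{5}$ ($g = -2 - \frac{1}{5} = - \frac{11}{5} \approx -2.2$)
$I{\left(y,f \right)} = - \frac{11}{5}$
$78 + I{\left(4,-7 \right)} 65 = 78 - 143 = -65$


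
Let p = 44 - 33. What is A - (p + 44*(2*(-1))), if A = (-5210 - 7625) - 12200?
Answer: -24958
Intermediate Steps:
p = 11
A = -25035 (A = -12835 - 12200 = -25035)
A - (p + 44*(2*(-1))) = -25035 - (11 + 44*(2*(-1))) = -25035 - (11 + 44*(-2)) = -25035 - (11 - 88) = -25035 - 1*(-77) = -25035 + 77 = -24958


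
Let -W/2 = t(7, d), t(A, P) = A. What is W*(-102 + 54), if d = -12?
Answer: 672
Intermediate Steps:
W = -14 (W = -2*7 = -14)
W*(-102 + 54) = -14*(-102 + 54) = -14*(-48) = 672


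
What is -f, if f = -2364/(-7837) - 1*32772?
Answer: 256831800/7837 ≈ 32772.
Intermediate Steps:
f = -256831800/7837 (f = -2364*(-1/7837) - 32772 = 2364/7837 - 32772 = -256831800/7837 ≈ -32772.)
-f = -1*(-256831800/7837) = 256831800/7837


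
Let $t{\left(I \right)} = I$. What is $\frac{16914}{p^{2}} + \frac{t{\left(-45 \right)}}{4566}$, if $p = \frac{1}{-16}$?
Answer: $\frac{6590235633}{1522} \approx 4.33 \cdot 10^{6}$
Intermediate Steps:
$p = - \frac{1}{16} \approx -0.0625$
$\frac{16914}{p^{2}} + \frac{t{\left(-45 \right)}}{4566} = \frac{16914}{\left(- \frac{1}{16}\right)^{2}} - \frac{45}{4566} = 16914 \frac{1}{\frac{1}{256}} - \frac{15}{1522} = 16914 \cdot 256 - \frac{15}{1522} = 4329984 - \frac{15}{1522} = \frac{6590235633}{1522}$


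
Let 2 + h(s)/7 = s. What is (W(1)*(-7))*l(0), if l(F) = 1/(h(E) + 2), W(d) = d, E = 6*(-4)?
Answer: 7/180 ≈ 0.038889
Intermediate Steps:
E = -24
h(s) = -14 + 7*s
l(F) = -1/180 (l(F) = 1/((-14 + 7*(-24)) + 2) = 1/((-14 - 168) + 2) = 1/(-182 + 2) = 1/(-180) = -1/180)
(W(1)*(-7))*l(0) = (1*(-7))*(-1/180) = -7*(-1/180) = 7/180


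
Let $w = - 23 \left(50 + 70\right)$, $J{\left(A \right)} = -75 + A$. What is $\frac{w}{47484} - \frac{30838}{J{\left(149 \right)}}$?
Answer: $- \frac{61021493}{146409} \approx -416.79$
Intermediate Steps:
$w = -2760$ ($w = \left(-23\right) 120 = -2760$)
$\frac{w}{47484} - \frac{30838}{J{\left(149 \right)}} = - \frac{2760}{47484} - \frac{30838}{-75 + 149} = \left(-2760\right) \frac{1}{47484} - \frac{30838}{74} = - \frac{230}{3957} - \frac{15419}{37} = - \frac{61021493}{146409}$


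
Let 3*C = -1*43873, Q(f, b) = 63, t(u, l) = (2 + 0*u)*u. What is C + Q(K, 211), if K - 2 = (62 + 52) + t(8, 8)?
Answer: -43684/3 ≈ -14561.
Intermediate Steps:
t(u, l) = 2*u (t(u, l) = (2 + 0)*u = 2*u)
K = 132 (K = 2 + ((62 + 52) + 2*8) = 2 + (114 + 16) = 2 + 130 = 132)
C = -43873/3 (C = (-1*43873)/3 = (⅓)*(-43873) = -43873/3 ≈ -14624.)
C + Q(K, 211) = -43873/3 + 63 = -43684/3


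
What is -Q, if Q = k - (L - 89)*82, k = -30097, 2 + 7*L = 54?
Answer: 163857/7 ≈ 23408.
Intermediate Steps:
L = 52/7 (L = -2/7 + (⅐)*54 = -2/7 + 54/7 = 52/7 ≈ 7.4286)
Q = -163857/7 (Q = -30097 - (52/7 - 89)*82 = -30097 - (-571)*82/7 = -30097 - 1*(-46822/7) = -30097 + 46822/7 = -163857/7 ≈ -23408.)
-Q = -1*(-163857/7) = 163857/7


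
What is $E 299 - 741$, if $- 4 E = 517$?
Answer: $- \frac{157547}{4} \approx -39387.0$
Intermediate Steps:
$E = - \frac{517}{4}$ ($E = \left(- \frac{1}{4}\right) 517 = - \frac{517}{4} \approx -129.25$)
$E 299 - 741 = \left(- \frac{517}{4}\right) 299 - 741 = - \frac{154583}{4} - 741 = - \frac{157547}{4}$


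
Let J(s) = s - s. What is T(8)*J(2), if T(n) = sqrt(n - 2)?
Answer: 0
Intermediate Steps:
T(n) = sqrt(-2 + n)
J(s) = 0
T(8)*J(2) = sqrt(-2 + 8)*0 = sqrt(6)*0 = 0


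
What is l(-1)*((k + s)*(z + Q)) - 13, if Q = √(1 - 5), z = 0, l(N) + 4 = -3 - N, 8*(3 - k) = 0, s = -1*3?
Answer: -13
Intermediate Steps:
s = -3
k = 3 (k = 3 - ⅛*0 = 3 + 0 = 3)
l(N) = -7 - N (l(N) = -4 + (-3 - N) = -7 - N)
Q = 2*I (Q = √(-4) = 2*I ≈ 2.0*I)
l(-1)*((k + s)*(z + Q)) - 13 = (-7 - 1*(-1))*((3 - 3)*(0 + 2*I)) - 13 = (-7 + 1)*(0*(2*I)) - 13 = -6*0 - 13 = 0 - 13 = -13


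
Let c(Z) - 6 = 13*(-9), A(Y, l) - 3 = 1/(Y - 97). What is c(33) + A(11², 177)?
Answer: -2591/24 ≈ -107.96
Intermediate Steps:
A(Y, l) = 3 + 1/(-97 + Y) (A(Y, l) = 3 + 1/(Y - 97) = 3 + 1/(-97 + Y))
c(Z) = -111 (c(Z) = 6 + 13*(-9) = 6 - 117 = -111)
c(33) + A(11², 177) = -111 + (-290 + 3*11²)/(-97 + 11²) = -111 + (-290 + 3*121)/(-97 + 121) = -111 + (-290 + 363)/24 = -111 + (1/24)*73 = -111 + 73/24 = -2591/24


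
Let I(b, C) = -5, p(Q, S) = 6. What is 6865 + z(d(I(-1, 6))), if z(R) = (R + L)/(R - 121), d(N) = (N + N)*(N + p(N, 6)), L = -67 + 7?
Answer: 899385/131 ≈ 6865.5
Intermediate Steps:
L = -60
d(N) = 2*N*(6 + N) (d(N) = (N + N)*(N + 6) = (2*N)*(6 + N) = 2*N*(6 + N))
z(R) = (-60 + R)/(-121 + R) (z(R) = (R - 60)/(R - 121) = (-60 + R)/(-121 + R))
6865 + z(d(I(-1, 6))) = 6865 + (-60 + 2*(-5)*(6 - 5))/(-121 + 2*(-5)*(6 - 5)) = 6865 + (-60 + 2*(-5)*1)/(-121 + 2*(-5)*1) = 6865 + (-60 - 10)/(-121 - 10) = 6865 - 70/(-131) = 6865 - 1/131*(-70) = 6865 + 70/131 = 899385/131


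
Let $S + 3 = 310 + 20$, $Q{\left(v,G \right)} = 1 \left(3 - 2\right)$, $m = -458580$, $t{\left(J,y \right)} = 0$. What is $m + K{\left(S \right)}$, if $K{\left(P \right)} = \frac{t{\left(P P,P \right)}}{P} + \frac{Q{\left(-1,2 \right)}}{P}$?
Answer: $- \frac{149955659}{327} \approx -4.5858 \cdot 10^{5}$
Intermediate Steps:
$Q{\left(v,G \right)} = 1$ ($Q{\left(v,G \right)} = 1 \cdot 1 = 1$)
$S = 327$ ($S = -3 + \left(310 + 20\right) = -3 + 330 = 327$)
$K{\left(P \right)} = \frac{1}{P}$ ($K{\left(P \right)} = \frac{0}{P} + 1 \frac{1}{P} = 0 + \frac{1}{P} = \frac{1}{P}$)
$m + K{\left(S \right)} = -458580 + \frac{1}{327} = - \frac{149955659}{327}$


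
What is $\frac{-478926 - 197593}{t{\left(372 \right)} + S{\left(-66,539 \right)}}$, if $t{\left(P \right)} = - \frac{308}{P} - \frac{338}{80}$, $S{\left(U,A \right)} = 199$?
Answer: $- \frac{2516650680}{721483} \approx -3488.2$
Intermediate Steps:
$t{\left(P \right)} = - \frac{169}{40} - \frac{308}{P}$ ($t{\left(P \right)} = - \frac{308}{P} - \frac{169}{40} = - \frac{169}{40} - \frac{308}{P}$)
$\frac{-478926 - 197593}{t{\left(372 \right)} + S{\left(-66,539 \right)}} = \frac{-478926 - 197593}{\left(- \frac{169}{40} - \frac{308}{372}\right) + 199} = - \frac{676519}{\left(- \frac{169}{40} - \frac{77}{93}\right) + 199} = - \frac{676519}{- \frac{18797}{3720} + 199} = - \frac{676519}{\frac{721483}{3720}} = \left(-676519\right) \frac{3720}{721483} = - \frac{2516650680}{721483}$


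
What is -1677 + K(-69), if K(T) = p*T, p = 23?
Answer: -3264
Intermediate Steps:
K(T) = 23*T
-1677 + K(-69) = -1677 + 23*(-69) = -1677 - 1587 = -3264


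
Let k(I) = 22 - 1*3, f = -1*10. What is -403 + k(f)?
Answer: -384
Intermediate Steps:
f = -10
k(I) = 19 (k(I) = 22 - 3 = 19)
-403 + k(f) = -403 + 19 = -384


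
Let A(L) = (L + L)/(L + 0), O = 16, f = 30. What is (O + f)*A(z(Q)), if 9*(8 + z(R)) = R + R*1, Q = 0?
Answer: 92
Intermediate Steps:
z(R) = -8 + 2*R/9 (z(R) = -8 + (R + R*1)/9 = -8 + (R + R)/9 = -8 + (2*R)/9 = -8 + 2*R/9)
A(L) = 2 (A(L) = (2*L)/L = 2)
(O + f)*A(z(Q)) = (16 + 30)*2 = 46*2 = 92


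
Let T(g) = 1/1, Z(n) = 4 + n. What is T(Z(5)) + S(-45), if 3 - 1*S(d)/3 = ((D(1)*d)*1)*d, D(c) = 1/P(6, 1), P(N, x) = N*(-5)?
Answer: 425/2 ≈ 212.50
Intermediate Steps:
P(N, x) = -5*N
D(c) = -1/30 (D(c) = 1/(-5*6) = 1/(-30) = -1/30)
T(g) = 1
S(d) = 9 + d²/10 (S(d) = 9 - 3*-d/30*1*d = 9 - 3*(-d/30)*d = 9 - (-1)*d²/10 = 9 + d²/10)
T(Z(5)) + S(-45) = 1 + (9 + (⅒)*(-45)²) = 1 + (9 + (⅒)*2025) = 1 + (9 + 405/2) = 1 + 423/2 = 425/2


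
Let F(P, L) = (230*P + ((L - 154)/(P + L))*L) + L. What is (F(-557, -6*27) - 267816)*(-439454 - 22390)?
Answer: 131550935567616/719 ≈ 1.8296e+11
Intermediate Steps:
F(P, L) = L + 230*P + L*(-154 + L)/(L + P) (F(P, L) = (230*P + ((-154 + L)/(L + P))*L) + L = (230*P + L*(-154 + L)/(L + P)) + L = L + 230*P + L*(-154 + L)/(L + P))
(F(-557, -6*27) - 267816)*(-439454 - 22390) = ((-(-924)*27 + 2*(-6*27)² + 230*(-557)² + 231*(-6*27)*(-557))/(-6*27 - 557) - 267816)*(-439454 - 22390) = ((-154*(-162) + 2*(-162)² + 230*310249 + 231*(-162)*(-557))/(-162 - 557) - 267816)*(-461844) = ((24948 + 2*26244 + 71357270 + 20844054)/(-719) - 267816)*(-461844) = (-(24948 + 52488 + 71357270 + 20844054)/719 - 267816)*(-461844) = (-1/719*92278760 - 267816)*(-461844) = (-92278760/719 - 267816)*(-461844) = -284838464/719*(-461844) = 131550935567616/719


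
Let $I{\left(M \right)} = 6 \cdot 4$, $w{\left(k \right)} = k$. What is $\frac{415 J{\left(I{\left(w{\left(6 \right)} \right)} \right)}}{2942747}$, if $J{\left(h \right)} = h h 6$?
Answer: $\frac{1434240}{2942747} \approx 0.48738$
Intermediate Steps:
$I{\left(M \right)} = 24$
$J{\left(h \right)} = 6 h^{2}$ ($J{\left(h \right)} = h^{2} \cdot 6 = 6 h^{2}$)
$\frac{415 J{\left(I{\left(w{\left(6 \right)} \right)} \right)}}{2942747} = \frac{415 \cdot 6 \cdot 24^{2}}{2942747} = 415 \cdot 6 \cdot 576 \cdot \frac{1}{2942747} = 415 \cdot 3456 \cdot \frac{1}{2942747} = 1434240 \cdot \frac{1}{2942747} = \frac{1434240}{2942747}$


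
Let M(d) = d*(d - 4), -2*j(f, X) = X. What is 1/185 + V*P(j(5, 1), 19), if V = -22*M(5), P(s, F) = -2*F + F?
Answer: 386651/185 ≈ 2090.0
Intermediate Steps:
j(f, X) = -X/2
P(s, F) = -F
M(d) = d*(-4 + d)
V = -110 (V = -110*(-4 + 5) = -110 ≈ -110.00)
1/185 + V*P(j(5, 1), 19) = 1/185 - (-110)*19 = 1/185 - 110*(-19) = 1/185 + 2090 = 386651/185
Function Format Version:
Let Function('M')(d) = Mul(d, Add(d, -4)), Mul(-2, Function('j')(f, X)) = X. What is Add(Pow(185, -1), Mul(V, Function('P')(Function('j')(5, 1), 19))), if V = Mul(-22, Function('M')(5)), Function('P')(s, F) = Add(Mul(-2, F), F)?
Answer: Rational(386651, 185) ≈ 2090.0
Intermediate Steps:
Function('j')(f, X) = Mul(Rational(-1, 2), X)
Function('P')(s, F) = Mul(-1, F)
Function('M')(d) = Mul(d, Add(-4, d))
V = -110 (V = Mul(-22, Mul(5, Add(-4, 5))) = Mul(-22, Mul(5, 1)) = Mul(-22, 5) = -110)
Add(Pow(185, -1), Mul(V, Function('P')(Function('j')(5, 1), 19))) = Add(Pow(185, -1), Mul(-110, Mul(-1, 19))) = Add(Rational(1, 185), Mul(-110, -19)) = Add(Rational(1, 185), 2090) = Rational(386651, 185)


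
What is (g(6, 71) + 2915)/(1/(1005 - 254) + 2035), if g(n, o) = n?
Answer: 2193671/1528286 ≈ 1.4354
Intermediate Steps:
(g(6, 71) + 2915)/(1/(1005 - 254) + 2035) = (6 + 2915)/(1/(1005 - 254) + 2035) = 2921/(1/751 + 2035) = 2921/(1528286/751) = 2921*(751/1528286) = 2193671/1528286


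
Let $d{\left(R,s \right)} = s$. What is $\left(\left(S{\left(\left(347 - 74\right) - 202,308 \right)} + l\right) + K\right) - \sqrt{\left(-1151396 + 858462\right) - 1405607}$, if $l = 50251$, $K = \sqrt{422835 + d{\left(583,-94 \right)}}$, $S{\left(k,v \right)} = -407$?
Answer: $49844 + \sqrt{422741} - i \sqrt{1698541} \approx 50494.0 - 1303.3 i$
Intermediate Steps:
$K = \sqrt{422741}$ ($K = \sqrt{422835 - 94} = \sqrt{422741} \approx 650.19$)
$\left(\left(S{\left(\left(347 - 74\right) - 202,308 \right)} + l\right) + K\right) - \sqrt{\left(-1151396 + 858462\right) - 1405607} = \left(\left(-407 + 50251\right) + \sqrt{422741}\right) - \sqrt{\left(-1151396 + 858462\right) - 1405607} = \left(49844 + \sqrt{422741}\right) - \sqrt{-292934 - 1405607} = \left(49844 + \sqrt{422741}\right) - \sqrt{-1698541} = \left(49844 + \sqrt{422741}\right) - i \sqrt{1698541} = 49844 + \sqrt{422741} - i \sqrt{1698541}$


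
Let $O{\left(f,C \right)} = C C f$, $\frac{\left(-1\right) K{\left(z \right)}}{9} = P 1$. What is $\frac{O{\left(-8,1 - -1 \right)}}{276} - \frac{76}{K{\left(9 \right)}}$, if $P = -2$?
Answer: $- \frac{898}{207} \approx -4.3382$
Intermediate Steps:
$K{\left(z \right)} = 18$ ($K{\left(z \right)} = - 9 \left(\left(-2\right) 1\right) = \left(-9\right) \left(-2\right) = 18$)
$O{\left(f,C \right)} = f C^{2}$ ($O{\left(f,C \right)} = C^{2} f = f C^{2}$)
$\frac{O{\left(-8,1 - -1 \right)}}{276} - \frac{76}{K{\left(9 \right)}} = \frac{\left(-8\right) \left(1 - -1\right)^{2}}{276} - \frac{76}{18} = - 8 \left(1 + 1\right)^{2} \cdot \frac{1}{276} - \frac{38}{9} = - 8 \cdot 2^{2} \cdot \frac{1}{276} - \frac{38}{9} = \left(-8\right) 4 \cdot \frac{1}{276} - \frac{38}{9} = \left(-32\right) \frac{1}{276} - \frac{38}{9} = - \frac{8}{69} - \frac{38}{9} = - \frac{898}{207}$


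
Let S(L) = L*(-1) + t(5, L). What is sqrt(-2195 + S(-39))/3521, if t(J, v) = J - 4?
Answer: I*sqrt(2155)/3521 ≈ 0.013184*I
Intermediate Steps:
t(J, v) = -4 + J
S(L) = 1 - L (S(L) = L*(-1) + (-4 + 5) = -L + 1 = 1 - L)
sqrt(-2195 + S(-39))/3521 = sqrt(-2195 + (1 - 1*(-39)))/3521 = sqrt(-2195 + (1 + 39))*(1/3521) = sqrt(-2195 + 40)*(1/3521) = sqrt(-2155)*(1/3521) = (I*sqrt(2155))*(1/3521) = I*sqrt(2155)/3521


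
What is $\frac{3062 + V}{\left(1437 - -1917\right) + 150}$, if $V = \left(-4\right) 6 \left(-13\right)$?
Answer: $\frac{1687}{1752} \approx 0.9629$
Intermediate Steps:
$V = 312$ ($V = \left(-24\right) \left(-13\right) = 312$)
$\frac{3062 + V}{\left(1437 - -1917\right) + 150} = \frac{3062 + 312}{\left(1437 - -1917\right) + 150} = \frac{3374}{\left(1437 + 1917\right) + 150} = \frac{3374}{3354 + 150} = \frac{3374}{3504} = 3374 \cdot \frac{1}{3504} = \frac{1687}{1752}$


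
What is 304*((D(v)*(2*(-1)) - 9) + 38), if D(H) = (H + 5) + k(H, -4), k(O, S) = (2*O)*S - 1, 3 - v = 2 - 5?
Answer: 31920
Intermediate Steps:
v = 6 (v = 3 - (2 - 5) = 3 - 1*(-3) = 3 + 3 = 6)
k(O, S) = -1 + 2*O*S (k(O, S) = 2*O*S - 1 = -1 + 2*O*S)
D(H) = 4 - 7*H (D(H) = (H + 5) + (-1 + 2*H*(-4)) = (5 + H) + (-1 - 8*H) = 4 - 7*H)
304*((D(v)*(2*(-1)) - 9) + 38) = 304*(((4 - 7*6)*(2*(-1)) - 9) + 38) = 304*(((4 - 42)*(-2) - 9) + 38) = 304*((-38*(-2) - 9) + 38) = 304*((76 - 9) + 38) = 304*(67 + 38) = 304*105 = 31920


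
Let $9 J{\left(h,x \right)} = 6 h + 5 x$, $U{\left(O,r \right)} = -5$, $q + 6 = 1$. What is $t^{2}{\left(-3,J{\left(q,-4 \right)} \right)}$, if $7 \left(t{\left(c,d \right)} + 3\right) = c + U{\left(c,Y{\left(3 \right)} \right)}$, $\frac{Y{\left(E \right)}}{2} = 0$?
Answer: $\frac{841}{49} \approx 17.163$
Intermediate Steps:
$q = -5$ ($q = -6 + 1 = -5$)
$Y{\left(E \right)} = 0$ ($Y{\left(E \right)} = 2 \cdot 0 = 0$)
$J{\left(h,x \right)} = \frac{2 h}{3} + \frac{5 x}{9}$ ($J{\left(h,x \right)} = \frac{6 h + 5 x}{9} = \frac{5 x + 6 h}{9} = \frac{2 h}{3} + \frac{5 x}{9}$)
$t{\left(c,d \right)} = - \frac{26}{7} + \frac{c}{7}$ ($t{\left(c,d \right)} = -3 + \frac{c - 5}{7} = -3 + \frac{-5 + c}{7} = -3 + \left(- \frac{5}{7} + \frac{c}{7}\right) = - \frac{26}{7} + \frac{c}{7}$)
$t^{2}{\left(-3,J{\left(q,-4 \right)} \right)} = \left(- \frac{26}{7} + \frac{1}{7} \left(-3\right)\right)^{2} = \left(- \frac{26}{7} - \frac{3}{7}\right)^{2} = \left(- \frac{29}{7}\right)^{2} = \frac{841}{49}$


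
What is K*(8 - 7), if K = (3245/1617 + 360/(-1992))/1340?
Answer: 1114/817467 ≈ 0.0013627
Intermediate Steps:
K = 1114/817467 (K = (3245*(1/1617) + 360*(-1/1992))*(1/1340) = (295/147 - 15/83)*(1/1340) = (22280/12201)*(1/1340) = 1114/817467 ≈ 0.0013627)
K*(8 - 7) = 1114*(8 - 7)/817467 = (1114/817467)*1 = 1114/817467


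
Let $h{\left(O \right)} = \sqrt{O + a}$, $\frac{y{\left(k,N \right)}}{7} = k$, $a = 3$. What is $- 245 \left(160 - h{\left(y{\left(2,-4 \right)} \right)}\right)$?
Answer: $-39200 + 245 \sqrt{17} \approx -38190.0$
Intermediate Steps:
$y{\left(k,N \right)} = 7 k$
$h{\left(O \right)} = \sqrt{3 + O}$ ($h{\left(O \right)} = \sqrt{O + 3} = \sqrt{3 + O}$)
$- 245 \left(160 - h{\left(y{\left(2,-4 \right)} \right)}\right) = - 245 \left(160 - \sqrt{3 + 7 \cdot 2}\right) = - 245 \left(160 - \sqrt{3 + 14}\right) = - 245 \left(160 - \sqrt{17}\right) = -39200 + 245 \sqrt{17}$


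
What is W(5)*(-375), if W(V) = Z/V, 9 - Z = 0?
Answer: -675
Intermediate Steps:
Z = 9 (Z = 9 - 1*0 = 9 + 0 = 9)
W(V) = 9/V
W(5)*(-375) = (9/5)*(-375) = -675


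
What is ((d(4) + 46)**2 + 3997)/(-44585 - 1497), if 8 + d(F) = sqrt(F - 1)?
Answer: -2722/23041 - 38*sqrt(3)/23041 ≈ -0.12099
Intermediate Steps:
d(F) = -8 + sqrt(-1 + F) (d(F) = -8 + sqrt(F - 1) = -8 + sqrt(-1 + F))
((d(4) + 46)**2 + 3997)/(-44585 - 1497) = (((-8 + sqrt(-1 + 4)) + 46)**2 + 3997)/(-44585 - 1497) = (((-8 + sqrt(3)) + 46)**2 + 3997)/(-46082) = ((38 + sqrt(3))**2 + 3997)*(-1/46082) = (3997 + (38 + sqrt(3))**2)*(-1/46082) = -3997/46082 - (38 + sqrt(3))**2/46082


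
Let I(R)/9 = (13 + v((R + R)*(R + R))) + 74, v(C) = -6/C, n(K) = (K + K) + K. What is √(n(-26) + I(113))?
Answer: √36008526/226 ≈ 26.552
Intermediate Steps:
n(K) = 3*K (n(K) = 2*K + K = 3*K)
I(R) = 783 - 27/(2*R²) (I(R) = 9*((13 - 6/(R + R)²) + 74) = 9*((13 - 6*1/(4*R²)) + 74) = 9*((13 - 3/(2*R²)) + 74) = 9*(87 - 3/(2*R²)) = 783 - 27/(2*R²))
√(n(-26) + I(113)) = √(3*(-26) + (783 - 27/2/113²)) = √(-78 + (783 - 27/2*1/12769)) = √(-78 + (783 - 27/25538)) = √(-78 + 19996227/25538) = √(18004263/25538) = √36008526/226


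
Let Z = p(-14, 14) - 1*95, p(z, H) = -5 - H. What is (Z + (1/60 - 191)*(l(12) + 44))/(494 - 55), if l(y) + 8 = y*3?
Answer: -69324/2195 ≈ -31.583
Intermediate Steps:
Z = -114 (Z = (-5 - 1*14) - 1*95 = (-5 - 14) - 95 = -19 - 95 = -114)
l(y) = -8 + 3*y (l(y) = -8 + y*3 = -8 + 3*y)
(Z + (1/60 - 191)*(l(12) + 44))/(494 - 55) = (-114 + (1/60 - 191)*((-8 + 3*12) + 44))/(494 - 55) = (-114 + (1/60 - 191)*((-8 + 36) + 44))/439 = (-114 - 11459*(28 + 44)/60)*(1/439) = (-114 - 11459/60*72)*(1/439) = (-114 - 68754/5)*(1/439) = -69324/5*1/439 = -69324/2195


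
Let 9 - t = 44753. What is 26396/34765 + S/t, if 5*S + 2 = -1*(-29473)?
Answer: 57420633/91501480 ≈ 0.62754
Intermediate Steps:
t = -44744 (t = 9 - 1*44753 = 9 - 44753 = -44744)
S = 29471/5 (S = -⅖ + (-1*(-29473))/5 = -⅖ + (⅕)*29473 = -⅖ + 29473/5 = 29471/5 ≈ 5894.2)
26396/34765 + S/t = 26396/34765 + (29471/5)/(-44744) = 26396*(1/34765) + (29471/5)*(-1/44744) = 26396/34765 - 29471/223720 = 57420633/91501480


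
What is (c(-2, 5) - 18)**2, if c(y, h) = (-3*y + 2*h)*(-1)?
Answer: 1156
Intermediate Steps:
c(y, h) = -2*h + 3*y
(c(-2, 5) - 18)**2 = ((-2*5 + 3*(-2)) - 18)**2 = ((-10 - 6) - 18)**2 = (-16 - 18)**2 = (-34)**2 = 1156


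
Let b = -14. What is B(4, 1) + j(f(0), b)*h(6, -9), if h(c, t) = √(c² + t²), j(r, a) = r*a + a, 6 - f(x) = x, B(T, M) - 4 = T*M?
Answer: 8 - 294*√13 ≈ -1052.0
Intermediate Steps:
B(T, M) = 4 + M*T (B(T, M) = 4 + T*M = 4 + M*T)
f(x) = 6 - x
j(r, a) = a + a*r (j(r, a) = a*r + a = a + a*r)
B(4, 1) + j(f(0), b)*h(6, -9) = (4 + 1*4) + (-14*(1 + (6 - 1*0)))*√(6² + (-9)²) = (4 + 4) + (-14*(1 + (6 + 0)))*√(36 + 81) = 8 + (-14*(1 + 6))*√117 = 8 + (-14*7)*(3*√13) = 8 - 294*√13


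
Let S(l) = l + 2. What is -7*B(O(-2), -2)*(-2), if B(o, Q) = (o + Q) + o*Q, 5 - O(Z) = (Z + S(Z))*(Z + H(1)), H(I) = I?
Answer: -70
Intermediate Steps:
S(l) = 2 + l
O(Z) = 5 - (1 + Z)*(2 + 2*Z) (O(Z) = 5 - (Z + (2 + Z))*(Z + 1) = 5 - (2 + 2*Z)*(1 + Z) = 5 - (1 + Z)*(2 + 2*Z))
B(o, Q) = Q + o + Q*o (B(o, Q) = (Q + o) + Q*o = Q + o + Q*o)
-7*B(O(-2), -2)*(-2) = -7*(-2 + (3 - 4*(-2) - 2*(-2)**2) - 2*(3 - 4*(-2) - 2*(-2)**2))*(-2) = -7*(-2 + (3 + 8 - 2*4) - 2*(3 + 8 - 2*4))*(-2) = -7*(-2 + (3 + 8 - 8) - 2*(3 + 8 - 8))*(-2) = -7*(-2 + 3 - 2*3)*(-2) = -7*(-2 + 3 - 6)*(-2) = -7*(-5)*(-2) = 35*(-2) = -70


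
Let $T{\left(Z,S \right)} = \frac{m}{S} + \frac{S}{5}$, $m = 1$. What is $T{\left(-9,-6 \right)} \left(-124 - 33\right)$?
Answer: $\frac{6437}{30} \approx 214.57$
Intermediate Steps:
$T{\left(Z,S \right)} = \frac{1}{S} + \frac{S}{5}$ ($T{\left(Z,S \right)} = 1 \frac{1}{S} + \frac{S}{5} = \frac{1}{S} + S \frac{1}{5} = \frac{1}{S} + \frac{S}{5}$)
$T{\left(-9,-6 \right)} \left(-124 - 33\right) = \left(\frac{1}{-6} + \frac{1}{5} \left(-6\right)\right) \left(-124 - 33\right) = \left(- \frac{1}{6} - \frac{6}{5}\right) \left(-157\right) = \left(- \frac{41}{30}\right) \left(-157\right) = \frac{6437}{30}$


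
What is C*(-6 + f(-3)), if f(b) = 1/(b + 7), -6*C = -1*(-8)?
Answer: 23/3 ≈ 7.6667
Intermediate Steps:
C = -4/3 (C = -(-1)*(-8)/6 = -⅙*8 = -4/3 ≈ -1.3333)
f(b) = 1/(7 + b)
C*(-6 + f(-3)) = -4*(-6 + 1/(7 - 3))/3 = -4*(-6 + 1/4)/3 = -4*(-6 + ¼)/3 = -4/3*(-23/4) = 23/3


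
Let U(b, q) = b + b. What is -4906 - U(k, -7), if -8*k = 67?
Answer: -19557/4 ≈ -4889.3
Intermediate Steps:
k = -67/8 (k = -1/8*67 = -67/8 ≈ -8.3750)
U(b, q) = 2*b
-4906 - U(k, -7) = -4906 - 2*(-67)/8 = -4906 - 1*(-67/4) = -4906 + 67/4 = -19557/4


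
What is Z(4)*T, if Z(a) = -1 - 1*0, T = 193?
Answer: -193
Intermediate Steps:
Z(a) = -1 (Z(a) = -1 + 0 = -1)
Z(4)*T = -1*193 = -193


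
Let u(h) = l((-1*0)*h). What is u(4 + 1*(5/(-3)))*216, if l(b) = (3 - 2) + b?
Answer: 216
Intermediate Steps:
l(b) = 1 + b
u(h) = 1 (u(h) = 1 + (-1*0)*h = 1 + 0*h = 1 + 0 = 1)
u(4 + 1*(5/(-3)))*216 = 1*216 = 216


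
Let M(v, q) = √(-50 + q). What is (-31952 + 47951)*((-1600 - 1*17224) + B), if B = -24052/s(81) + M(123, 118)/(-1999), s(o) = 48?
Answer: -1236728033/4 - 31998*√17/1999 ≈ -3.0918e+8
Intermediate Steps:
B = -6013/12 - 2*√17/1999 (B = -24052/48 + √(-50 + 118)/(-1999) = -24052*1/48 + √68*(-1/1999) = -6013/12 + (2*√17)*(-1/1999) = -6013/12 - 2*√17/1999 ≈ -501.09)
(-31952 + 47951)*((-1600 - 1*17224) + B) = (-31952 + 47951)*((-1600 - 1*17224) + (-6013/12 - 2*√17/1999)) = 15999*((-1600 - 17224) + (-6013/12 - 2*√17/1999)) = 15999*(-18824 + (-6013/12 - 2*√17/1999)) = 15999*(-231901/12 - 2*√17/1999) = -1236728033/4 - 31998*√17/1999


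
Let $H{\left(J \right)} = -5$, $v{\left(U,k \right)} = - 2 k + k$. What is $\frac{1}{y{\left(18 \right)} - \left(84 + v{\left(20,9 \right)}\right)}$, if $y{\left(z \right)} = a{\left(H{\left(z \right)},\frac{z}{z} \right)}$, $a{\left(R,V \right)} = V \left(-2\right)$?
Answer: $- \frac{1}{77} \approx -0.012987$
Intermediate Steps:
$v{\left(U,k \right)} = - k$
$a{\left(R,V \right)} = - 2 V$
$y{\left(z \right)} = -2$ ($y{\left(z \right)} = - 2 \frac{z}{z} = \left(-2\right) 1 = -2$)
$\frac{1}{y{\left(18 \right)} - \left(84 + v{\left(20,9 \right)}\right)} = \frac{1}{-2 - \left(84 - 9\right)} = \frac{1}{-2 - 75} = \frac{1}{-77} = - \frac{1}{77}$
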